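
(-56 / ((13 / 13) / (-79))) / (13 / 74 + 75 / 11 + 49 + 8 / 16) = 1800568 / 22993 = 78.31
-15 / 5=-3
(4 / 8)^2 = 1 / 4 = 0.25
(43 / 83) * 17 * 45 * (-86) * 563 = -1592710110 / 83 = -19189278.43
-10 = -10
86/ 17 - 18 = -220/ 17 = -12.94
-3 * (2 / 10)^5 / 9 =-1 / 9375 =-0.00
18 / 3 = 6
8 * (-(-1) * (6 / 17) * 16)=45.18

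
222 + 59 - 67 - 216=-2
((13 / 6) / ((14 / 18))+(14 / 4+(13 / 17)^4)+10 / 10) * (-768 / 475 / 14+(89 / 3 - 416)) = -17190593296846 / 5831853825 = -2947.71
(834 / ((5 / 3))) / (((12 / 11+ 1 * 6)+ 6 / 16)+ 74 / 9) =1981584 / 62125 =31.90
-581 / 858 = -0.68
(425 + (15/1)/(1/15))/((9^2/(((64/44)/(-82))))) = -5200/36531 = -0.14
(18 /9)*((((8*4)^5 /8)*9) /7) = 75497472 /7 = 10785353.14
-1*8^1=-8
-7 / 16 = -0.44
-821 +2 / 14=-5746 / 7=-820.86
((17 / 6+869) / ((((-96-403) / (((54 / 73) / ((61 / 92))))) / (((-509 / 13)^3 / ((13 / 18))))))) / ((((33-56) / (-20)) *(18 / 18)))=8940114243491040 / 63463884367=140869.32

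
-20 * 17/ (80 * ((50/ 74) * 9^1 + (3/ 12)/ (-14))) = -518/ 739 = -0.70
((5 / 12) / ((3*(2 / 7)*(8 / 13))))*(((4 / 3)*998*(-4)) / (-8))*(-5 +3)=-227045 / 216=-1051.13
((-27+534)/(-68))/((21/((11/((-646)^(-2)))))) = -11408683/7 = -1629811.86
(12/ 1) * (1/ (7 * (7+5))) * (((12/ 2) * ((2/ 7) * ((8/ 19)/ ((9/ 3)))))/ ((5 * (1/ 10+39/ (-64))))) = -0.01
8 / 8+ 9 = 10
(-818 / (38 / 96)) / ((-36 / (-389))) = -1272808 / 57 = -22329.96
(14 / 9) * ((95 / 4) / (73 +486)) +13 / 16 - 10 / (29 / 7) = -1.54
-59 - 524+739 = 156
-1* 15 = -15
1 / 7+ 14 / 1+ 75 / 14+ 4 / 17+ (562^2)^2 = 3391752700095 / 34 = 99757432355.74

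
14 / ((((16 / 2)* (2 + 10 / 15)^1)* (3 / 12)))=21 / 8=2.62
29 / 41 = 0.71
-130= -130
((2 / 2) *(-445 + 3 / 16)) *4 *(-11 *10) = 195717.50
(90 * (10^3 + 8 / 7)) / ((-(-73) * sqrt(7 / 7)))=8640 / 7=1234.29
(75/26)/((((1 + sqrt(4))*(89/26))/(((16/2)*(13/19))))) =2600/1691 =1.54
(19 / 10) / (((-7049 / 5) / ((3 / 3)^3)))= -1 / 742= -0.00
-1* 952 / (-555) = 952 / 555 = 1.72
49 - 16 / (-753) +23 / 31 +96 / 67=80069602 / 1563981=51.20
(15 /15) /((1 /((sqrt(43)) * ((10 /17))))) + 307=10 * sqrt(43) /17 + 307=310.86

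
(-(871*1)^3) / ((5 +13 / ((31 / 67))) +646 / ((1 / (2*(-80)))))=20484065641 / 3203134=6395.01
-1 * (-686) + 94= 780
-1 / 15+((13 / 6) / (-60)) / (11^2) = -2917 / 43560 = -0.07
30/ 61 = 0.49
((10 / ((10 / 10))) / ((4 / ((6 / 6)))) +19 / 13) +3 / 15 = 541 / 130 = 4.16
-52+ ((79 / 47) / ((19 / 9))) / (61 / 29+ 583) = -262635143 / 5050808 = -52.00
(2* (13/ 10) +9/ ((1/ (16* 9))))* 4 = 25972/ 5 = 5194.40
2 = 2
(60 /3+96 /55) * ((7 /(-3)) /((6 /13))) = -54418 /495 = -109.94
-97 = -97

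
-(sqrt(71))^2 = -71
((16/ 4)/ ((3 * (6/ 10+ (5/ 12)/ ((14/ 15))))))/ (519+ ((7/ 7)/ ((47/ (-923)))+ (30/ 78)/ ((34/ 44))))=41548/ 16299297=0.00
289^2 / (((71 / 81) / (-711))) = -4810057911 / 71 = -67747294.52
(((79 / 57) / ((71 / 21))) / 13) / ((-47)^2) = 553 / 38739233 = 0.00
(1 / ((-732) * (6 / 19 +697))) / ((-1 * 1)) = 19 / 9698268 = 0.00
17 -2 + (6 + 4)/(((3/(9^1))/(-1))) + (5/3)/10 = -89/6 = -14.83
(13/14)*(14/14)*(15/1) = 195/14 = 13.93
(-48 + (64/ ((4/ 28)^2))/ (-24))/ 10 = -268/ 15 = -17.87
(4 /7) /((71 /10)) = 40 /497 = 0.08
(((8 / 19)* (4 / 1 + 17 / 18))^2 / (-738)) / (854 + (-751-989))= 31684 / 4779938547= 0.00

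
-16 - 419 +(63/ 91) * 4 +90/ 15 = -5541/ 13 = -426.23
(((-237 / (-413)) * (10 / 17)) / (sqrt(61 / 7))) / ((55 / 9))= 4266 * sqrt(427) / 4711091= 0.02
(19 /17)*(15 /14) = 285 /238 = 1.20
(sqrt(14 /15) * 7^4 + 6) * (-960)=-153664 * sqrt(210) - 5760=-2232562.92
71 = 71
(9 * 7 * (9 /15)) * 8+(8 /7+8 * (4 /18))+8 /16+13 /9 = 193577 /630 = 307.27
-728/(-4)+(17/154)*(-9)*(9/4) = 110735/616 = 179.76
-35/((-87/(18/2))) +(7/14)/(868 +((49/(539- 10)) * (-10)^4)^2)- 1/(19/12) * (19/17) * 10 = -47927194104571/13939888315304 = -3.44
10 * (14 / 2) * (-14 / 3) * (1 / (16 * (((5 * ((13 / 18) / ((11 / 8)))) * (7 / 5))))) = -1155 / 208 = -5.55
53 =53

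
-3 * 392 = -1176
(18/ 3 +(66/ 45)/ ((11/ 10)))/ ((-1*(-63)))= 22/ 189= 0.12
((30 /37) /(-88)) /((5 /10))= -15 /814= -0.02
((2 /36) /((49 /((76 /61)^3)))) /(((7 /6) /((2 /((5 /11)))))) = 9657472 /1167817245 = 0.01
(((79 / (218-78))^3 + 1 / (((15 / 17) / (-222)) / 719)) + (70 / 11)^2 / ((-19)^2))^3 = -10194044315712334976770129367312204812209220715921 / 1721987671322380876434944000000000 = -5919928745996151.30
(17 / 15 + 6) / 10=107 / 150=0.71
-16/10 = -8/5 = -1.60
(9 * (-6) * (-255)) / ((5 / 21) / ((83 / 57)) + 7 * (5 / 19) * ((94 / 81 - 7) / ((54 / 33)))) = -44325249948 / 20634263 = -2148.14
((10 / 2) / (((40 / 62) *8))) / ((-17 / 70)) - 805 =-220045 / 272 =-808.99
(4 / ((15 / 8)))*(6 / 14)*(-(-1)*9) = 288 / 35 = 8.23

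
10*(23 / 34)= 115 / 17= 6.76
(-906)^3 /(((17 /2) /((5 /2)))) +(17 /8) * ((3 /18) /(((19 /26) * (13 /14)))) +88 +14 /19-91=-847792260989 /3876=-218728653.51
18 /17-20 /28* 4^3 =-5314 /119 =-44.66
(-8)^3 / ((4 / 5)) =-640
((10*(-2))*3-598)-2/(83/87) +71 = -48895/83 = -589.10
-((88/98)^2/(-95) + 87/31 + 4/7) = -23824789/7070945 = -3.37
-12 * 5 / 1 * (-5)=300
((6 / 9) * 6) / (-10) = -2 / 5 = -0.40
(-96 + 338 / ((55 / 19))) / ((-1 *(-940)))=571 / 25850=0.02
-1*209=-209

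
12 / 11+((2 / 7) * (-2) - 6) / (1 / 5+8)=914 / 3157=0.29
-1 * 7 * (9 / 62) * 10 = -10.16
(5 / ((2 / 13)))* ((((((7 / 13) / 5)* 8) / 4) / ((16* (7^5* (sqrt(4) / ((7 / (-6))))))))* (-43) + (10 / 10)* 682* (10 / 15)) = 324377401 / 21952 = 14776.67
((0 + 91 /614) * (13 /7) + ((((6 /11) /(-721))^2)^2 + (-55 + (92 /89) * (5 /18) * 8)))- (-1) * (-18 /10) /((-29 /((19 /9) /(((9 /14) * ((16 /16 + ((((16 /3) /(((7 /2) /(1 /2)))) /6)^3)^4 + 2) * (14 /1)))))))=-1684113319240124772179399142612519375526988887 /32125604795658204765205389236191286631238590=-52.42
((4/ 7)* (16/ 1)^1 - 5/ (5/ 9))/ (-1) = -1/ 7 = -0.14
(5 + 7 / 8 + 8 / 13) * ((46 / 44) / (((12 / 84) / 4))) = 108675 / 572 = 189.99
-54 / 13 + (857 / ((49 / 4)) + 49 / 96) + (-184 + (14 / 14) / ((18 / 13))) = -21457385 / 183456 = -116.96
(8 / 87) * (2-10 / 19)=224 / 1653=0.14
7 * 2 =14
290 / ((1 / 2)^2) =1160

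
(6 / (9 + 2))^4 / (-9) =-144 / 14641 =-0.01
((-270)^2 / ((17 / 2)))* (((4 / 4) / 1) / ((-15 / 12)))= -116640 / 17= -6861.18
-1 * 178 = -178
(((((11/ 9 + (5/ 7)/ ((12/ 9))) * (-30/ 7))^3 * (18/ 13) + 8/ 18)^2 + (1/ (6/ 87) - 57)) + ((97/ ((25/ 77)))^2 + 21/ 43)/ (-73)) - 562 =2071244190769714452429298723/ 5947569413722009710000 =348250.53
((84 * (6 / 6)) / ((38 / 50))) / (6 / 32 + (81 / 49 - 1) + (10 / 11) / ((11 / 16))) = 66404800 / 1299467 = 51.10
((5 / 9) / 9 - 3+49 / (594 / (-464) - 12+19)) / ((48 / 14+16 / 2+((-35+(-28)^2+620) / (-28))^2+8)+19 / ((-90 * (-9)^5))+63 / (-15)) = 15559604655840 / 6650598738219203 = 0.00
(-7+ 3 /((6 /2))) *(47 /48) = -47 /8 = -5.88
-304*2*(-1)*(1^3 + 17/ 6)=6992/ 3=2330.67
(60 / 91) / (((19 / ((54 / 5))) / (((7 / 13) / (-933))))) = -216 / 998621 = -0.00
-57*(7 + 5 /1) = -684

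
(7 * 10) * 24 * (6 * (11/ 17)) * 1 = 110880/ 17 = 6522.35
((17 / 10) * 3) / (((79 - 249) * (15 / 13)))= -13 / 500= -0.03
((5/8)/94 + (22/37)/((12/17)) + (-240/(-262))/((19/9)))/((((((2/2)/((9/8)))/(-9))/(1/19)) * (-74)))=7196518521/778968272128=0.01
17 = 17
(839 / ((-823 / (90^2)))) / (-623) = 6795900 / 512729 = 13.25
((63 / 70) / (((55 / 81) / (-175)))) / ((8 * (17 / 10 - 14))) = 8505 / 3608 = 2.36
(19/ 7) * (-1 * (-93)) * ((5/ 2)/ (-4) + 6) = 75981/ 56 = 1356.80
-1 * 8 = -8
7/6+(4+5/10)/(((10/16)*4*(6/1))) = 22/15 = 1.47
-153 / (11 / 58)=-8874 / 11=-806.73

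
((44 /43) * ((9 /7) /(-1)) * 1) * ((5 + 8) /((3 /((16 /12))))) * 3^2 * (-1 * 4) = 82368 /301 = 273.65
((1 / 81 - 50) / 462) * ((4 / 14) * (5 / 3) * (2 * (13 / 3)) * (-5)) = 2631850 / 1178793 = 2.23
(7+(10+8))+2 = 27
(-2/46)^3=-1/12167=-0.00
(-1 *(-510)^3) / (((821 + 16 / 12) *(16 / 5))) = 248720625 / 4934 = 50409.53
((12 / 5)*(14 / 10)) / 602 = 6 / 1075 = 0.01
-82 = -82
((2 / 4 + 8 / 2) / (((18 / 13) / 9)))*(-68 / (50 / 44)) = -43758 / 25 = -1750.32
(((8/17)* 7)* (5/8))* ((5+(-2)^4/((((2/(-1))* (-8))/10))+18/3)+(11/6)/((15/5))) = 13615/306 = 44.49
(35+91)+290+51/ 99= 13745/ 33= 416.52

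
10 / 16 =0.62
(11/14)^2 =121/196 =0.62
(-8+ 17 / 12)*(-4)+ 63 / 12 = 31.58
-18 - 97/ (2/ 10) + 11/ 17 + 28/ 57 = -486304/ 969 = -501.86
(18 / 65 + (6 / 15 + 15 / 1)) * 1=15.68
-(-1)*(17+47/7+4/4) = 173/7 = 24.71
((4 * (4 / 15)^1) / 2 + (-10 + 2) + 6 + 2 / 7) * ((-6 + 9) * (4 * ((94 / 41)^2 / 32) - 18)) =61.44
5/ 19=0.26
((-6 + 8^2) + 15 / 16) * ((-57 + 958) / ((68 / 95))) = 74187.58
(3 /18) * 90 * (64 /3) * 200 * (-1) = -64000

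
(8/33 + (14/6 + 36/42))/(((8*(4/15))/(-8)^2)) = 7930/77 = 102.99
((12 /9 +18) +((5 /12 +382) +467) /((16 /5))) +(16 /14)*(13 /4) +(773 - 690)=499283 /1344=371.49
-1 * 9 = -9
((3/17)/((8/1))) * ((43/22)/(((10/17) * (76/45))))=1161/26752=0.04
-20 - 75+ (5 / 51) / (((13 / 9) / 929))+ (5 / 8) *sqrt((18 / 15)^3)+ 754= 3 *sqrt(30) / 20+ 159574 / 221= 722.88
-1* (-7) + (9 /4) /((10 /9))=9.02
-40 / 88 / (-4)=5 / 44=0.11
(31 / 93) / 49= 0.01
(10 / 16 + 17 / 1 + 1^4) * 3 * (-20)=-2235 / 2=-1117.50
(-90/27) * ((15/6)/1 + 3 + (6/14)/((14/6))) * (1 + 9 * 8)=-203305/147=-1383.03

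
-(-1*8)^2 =-64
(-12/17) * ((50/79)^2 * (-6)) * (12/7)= 2160000/742679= 2.91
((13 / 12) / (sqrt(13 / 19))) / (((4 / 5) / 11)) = 55 *sqrt(247) / 48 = 18.01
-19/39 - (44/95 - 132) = 485539/3705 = 131.05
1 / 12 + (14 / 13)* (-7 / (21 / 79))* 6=-26531 / 156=-170.07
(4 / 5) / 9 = 4 / 45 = 0.09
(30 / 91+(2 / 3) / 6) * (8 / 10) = 1444 / 4095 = 0.35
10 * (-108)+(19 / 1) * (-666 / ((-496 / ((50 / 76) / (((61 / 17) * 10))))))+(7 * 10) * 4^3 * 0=-65324655 / 60512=-1079.53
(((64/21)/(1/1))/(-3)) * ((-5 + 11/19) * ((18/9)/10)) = 256/285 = 0.90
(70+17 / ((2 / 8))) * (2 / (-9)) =-92 / 3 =-30.67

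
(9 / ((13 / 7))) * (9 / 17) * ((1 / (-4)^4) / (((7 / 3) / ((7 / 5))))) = 1701 / 282880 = 0.01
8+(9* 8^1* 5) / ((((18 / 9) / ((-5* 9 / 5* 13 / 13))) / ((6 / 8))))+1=-1206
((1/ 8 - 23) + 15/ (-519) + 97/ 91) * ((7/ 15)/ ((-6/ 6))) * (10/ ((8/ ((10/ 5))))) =916787/ 35984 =25.48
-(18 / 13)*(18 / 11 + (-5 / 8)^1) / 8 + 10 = 44959 / 4576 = 9.82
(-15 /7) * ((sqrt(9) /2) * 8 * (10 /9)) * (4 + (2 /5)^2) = -832 /7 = -118.86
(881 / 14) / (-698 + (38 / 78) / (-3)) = -103077 / 1143590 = -0.09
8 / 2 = 4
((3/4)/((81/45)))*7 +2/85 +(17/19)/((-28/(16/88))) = 2.93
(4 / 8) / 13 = 1 / 26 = 0.04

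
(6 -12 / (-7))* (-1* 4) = -216 / 7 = -30.86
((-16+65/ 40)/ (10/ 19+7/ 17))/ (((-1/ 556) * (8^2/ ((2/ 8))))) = 5163155/ 155136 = 33.28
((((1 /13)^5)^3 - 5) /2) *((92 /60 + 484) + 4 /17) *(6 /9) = -31702238767742180677864 /39157208155779429105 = -809.61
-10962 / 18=-609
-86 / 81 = -1.06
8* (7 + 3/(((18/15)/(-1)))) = 36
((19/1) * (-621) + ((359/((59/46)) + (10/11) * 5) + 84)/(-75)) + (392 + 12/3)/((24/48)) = -11011.91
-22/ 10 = -11/ 5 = -2.20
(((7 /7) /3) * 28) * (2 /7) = 8 /3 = 2.67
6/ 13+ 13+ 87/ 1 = 1306/ 13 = 100.46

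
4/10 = 2/5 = 0.40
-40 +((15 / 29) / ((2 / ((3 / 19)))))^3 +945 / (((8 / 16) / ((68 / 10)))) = 17145956432021 / 1338273208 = 12812.00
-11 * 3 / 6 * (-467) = 5137 / 2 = 2568.50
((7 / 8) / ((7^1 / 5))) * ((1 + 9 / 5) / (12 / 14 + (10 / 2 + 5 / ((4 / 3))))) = 49 / 269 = 0.18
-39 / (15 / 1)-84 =-433 / 5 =-86.60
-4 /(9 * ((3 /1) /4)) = -16 /27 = -0.59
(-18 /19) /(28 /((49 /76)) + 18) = -63 /4085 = -0.02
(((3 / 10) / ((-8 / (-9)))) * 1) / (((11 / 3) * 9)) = 9 / 880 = 0.01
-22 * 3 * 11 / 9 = -242 / 3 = -80.67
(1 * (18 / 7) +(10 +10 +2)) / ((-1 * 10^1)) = -86 / 35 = -2.46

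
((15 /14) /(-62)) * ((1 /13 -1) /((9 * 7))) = 5 /19747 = 0.00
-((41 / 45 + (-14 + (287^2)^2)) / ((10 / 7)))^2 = -22555437336395878225.85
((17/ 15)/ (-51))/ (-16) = 1/ 720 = 0.00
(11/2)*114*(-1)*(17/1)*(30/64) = -159885/32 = -4996.41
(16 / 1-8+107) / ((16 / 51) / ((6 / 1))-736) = -3519 / 22520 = -0.16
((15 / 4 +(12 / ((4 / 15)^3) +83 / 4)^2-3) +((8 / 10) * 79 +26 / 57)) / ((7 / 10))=31169121037 / 51072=610297.64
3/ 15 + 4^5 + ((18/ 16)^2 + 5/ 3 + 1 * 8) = 993727/ 960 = 1035.13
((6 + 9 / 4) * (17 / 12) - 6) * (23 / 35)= 299 / 80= 3.74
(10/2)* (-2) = -10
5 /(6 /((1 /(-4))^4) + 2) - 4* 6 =-36907 /1538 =-24.00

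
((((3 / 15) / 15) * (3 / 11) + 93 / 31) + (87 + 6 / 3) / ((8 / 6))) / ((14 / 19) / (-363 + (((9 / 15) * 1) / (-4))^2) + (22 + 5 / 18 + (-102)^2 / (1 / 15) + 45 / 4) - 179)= 635000533623 / 1419364096421975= 0.00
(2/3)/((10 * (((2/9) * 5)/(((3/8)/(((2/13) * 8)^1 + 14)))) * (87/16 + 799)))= 13/7079050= 0.00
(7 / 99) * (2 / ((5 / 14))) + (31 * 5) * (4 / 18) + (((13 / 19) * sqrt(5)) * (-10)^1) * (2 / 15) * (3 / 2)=17246 / 495 - 26 * sqrt(5) / 19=31.78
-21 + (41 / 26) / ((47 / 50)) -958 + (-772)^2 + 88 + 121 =363676779 / 611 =595215.68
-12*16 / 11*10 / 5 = -384 / 11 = -34.91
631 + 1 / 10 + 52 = 6831 / 10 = 683.10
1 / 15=0.07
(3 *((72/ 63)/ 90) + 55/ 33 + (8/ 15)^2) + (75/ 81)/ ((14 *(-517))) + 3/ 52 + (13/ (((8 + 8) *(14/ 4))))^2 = 29886131467/ 14227012800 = 2.10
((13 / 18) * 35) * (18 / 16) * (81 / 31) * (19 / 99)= 77805 / 5456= 14.26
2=2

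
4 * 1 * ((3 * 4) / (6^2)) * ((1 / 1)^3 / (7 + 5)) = 1 / 9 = 0.11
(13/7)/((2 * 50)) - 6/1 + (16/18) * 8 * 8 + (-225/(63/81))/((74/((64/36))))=10246529/233100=43.96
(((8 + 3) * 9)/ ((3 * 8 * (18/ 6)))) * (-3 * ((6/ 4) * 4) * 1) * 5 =-123.75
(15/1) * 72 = 1080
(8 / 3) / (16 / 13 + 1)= 1.20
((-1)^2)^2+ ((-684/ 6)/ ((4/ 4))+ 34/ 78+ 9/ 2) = -8429/ 78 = -108.06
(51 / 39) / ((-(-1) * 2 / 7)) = 119 / 26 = 4.58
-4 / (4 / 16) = -16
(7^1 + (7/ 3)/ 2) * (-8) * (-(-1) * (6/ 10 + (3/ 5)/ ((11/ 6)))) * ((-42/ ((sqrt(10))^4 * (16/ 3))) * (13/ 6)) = 227409/ 22000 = 10.34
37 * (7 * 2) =518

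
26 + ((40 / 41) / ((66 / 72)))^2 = 5518826 / 203401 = 27.13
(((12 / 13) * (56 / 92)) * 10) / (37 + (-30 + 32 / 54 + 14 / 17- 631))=-385560 / 42722017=-0.01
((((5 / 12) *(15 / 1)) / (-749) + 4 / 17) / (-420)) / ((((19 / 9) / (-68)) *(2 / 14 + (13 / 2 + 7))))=34677 / 27181210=0.00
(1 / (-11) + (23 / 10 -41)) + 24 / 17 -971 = -1008.38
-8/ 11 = -0.73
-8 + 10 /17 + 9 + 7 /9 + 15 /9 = 617 /153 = 4.03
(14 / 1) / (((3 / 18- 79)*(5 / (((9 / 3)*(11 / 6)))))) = -42 / 215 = -0.20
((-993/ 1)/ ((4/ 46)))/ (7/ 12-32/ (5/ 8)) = 685170/ 3037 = 225.61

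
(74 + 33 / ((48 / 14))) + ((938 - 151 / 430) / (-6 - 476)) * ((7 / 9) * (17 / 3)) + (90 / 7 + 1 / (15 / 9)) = 6934117709 / 78344280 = 88.51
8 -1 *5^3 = -117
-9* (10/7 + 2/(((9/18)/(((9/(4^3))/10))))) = -13.36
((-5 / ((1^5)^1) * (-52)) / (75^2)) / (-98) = -26 / 55125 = -0.00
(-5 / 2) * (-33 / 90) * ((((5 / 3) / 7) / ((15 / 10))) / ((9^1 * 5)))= 11 / 3402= 0.00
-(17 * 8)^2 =-18496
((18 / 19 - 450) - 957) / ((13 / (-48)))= 98640 / 19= 5191.58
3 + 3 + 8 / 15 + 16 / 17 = 1906 / 255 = 7.47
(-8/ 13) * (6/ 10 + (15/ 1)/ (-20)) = 6/ 65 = 0.09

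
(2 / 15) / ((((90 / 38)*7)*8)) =19 / 18900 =0.00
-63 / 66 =-21 / 22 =-0.95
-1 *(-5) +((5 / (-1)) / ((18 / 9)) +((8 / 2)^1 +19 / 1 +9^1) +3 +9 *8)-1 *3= 213 / 2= 106.50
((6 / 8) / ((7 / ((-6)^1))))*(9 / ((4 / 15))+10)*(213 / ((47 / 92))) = -1102275 / 94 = -11726.33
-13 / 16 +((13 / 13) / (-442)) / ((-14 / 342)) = -0.76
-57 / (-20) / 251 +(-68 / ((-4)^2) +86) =205221 / 2510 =81.76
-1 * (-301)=301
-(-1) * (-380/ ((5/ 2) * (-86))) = 76/ 43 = 1.77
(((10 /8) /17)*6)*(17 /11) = 15 /22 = 0.68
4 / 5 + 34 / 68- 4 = -27 / 10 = -2.70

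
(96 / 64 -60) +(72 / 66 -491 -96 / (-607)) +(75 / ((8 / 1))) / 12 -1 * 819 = -291965379 / 213664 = -1366.47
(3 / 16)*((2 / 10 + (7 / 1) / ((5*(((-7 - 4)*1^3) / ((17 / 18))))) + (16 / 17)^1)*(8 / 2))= 17183 / 22440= 0.77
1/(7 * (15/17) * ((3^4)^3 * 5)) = 17/279006525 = 0.00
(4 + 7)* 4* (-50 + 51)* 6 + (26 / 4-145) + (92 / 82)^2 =426163 / 3362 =126.76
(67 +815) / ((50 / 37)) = 652.68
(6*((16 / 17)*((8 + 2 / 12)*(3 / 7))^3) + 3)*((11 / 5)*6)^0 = 4167 / 17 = 245.12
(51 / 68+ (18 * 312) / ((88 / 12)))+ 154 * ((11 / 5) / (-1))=94109 / 220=427.77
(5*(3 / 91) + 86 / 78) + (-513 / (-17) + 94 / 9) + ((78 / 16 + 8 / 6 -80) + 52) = 2238445 / 111384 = 20.10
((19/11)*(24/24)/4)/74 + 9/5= 29399/16280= 1.81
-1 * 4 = -4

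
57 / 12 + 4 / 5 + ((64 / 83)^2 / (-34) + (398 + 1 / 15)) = 2836002641 / 7026780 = 403.60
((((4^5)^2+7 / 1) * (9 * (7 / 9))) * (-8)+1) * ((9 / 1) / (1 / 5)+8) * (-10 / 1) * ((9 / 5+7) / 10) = 136936548804 / 5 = 27387309760.80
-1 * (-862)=862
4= 4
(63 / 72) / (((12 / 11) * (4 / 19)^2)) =27797 / 1536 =18.10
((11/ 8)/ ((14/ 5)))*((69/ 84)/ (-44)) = -115/ 12544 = -0.01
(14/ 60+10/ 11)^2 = 142129/ 108900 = 1.31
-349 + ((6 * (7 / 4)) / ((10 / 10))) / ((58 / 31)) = -39833 / 116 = -343.39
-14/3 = -4.67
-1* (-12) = 12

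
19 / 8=2.38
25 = 25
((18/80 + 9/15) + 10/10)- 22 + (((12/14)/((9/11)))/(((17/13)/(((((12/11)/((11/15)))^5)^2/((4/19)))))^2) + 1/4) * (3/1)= 388813897380045799125269413366581882311573126778339/3329435418706180018302333354858053458268891720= 116780.73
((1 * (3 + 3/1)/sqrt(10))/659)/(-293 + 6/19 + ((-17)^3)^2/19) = 57 * sqrt(10)/79514966360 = 0.00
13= 13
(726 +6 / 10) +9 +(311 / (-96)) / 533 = 188194349 / 255840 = 735.59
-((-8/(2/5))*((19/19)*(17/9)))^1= 340/9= 37.78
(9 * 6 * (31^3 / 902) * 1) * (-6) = -4826142 / 451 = -10700.98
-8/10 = -4/5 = -0.80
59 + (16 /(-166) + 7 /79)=386812 /6557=58.99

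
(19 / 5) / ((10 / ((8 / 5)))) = 76 / 125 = 0.61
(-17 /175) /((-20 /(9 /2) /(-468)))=-17901 /1750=-10.23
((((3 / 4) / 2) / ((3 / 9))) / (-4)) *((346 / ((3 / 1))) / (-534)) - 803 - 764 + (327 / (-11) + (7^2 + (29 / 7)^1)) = -338488567 / 219296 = -1543.52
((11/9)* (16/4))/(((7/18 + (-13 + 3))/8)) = -704/173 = -4.07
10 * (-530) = -5300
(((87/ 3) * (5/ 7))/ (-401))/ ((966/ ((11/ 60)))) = -319/ 32538744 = -0.00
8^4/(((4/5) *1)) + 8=5128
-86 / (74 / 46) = -1978 / 37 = -53.46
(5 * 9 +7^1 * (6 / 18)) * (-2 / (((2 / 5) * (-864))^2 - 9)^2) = -177500 / 26744270418243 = -0.00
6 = 6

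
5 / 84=0.06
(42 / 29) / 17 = 42 / 493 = 0.09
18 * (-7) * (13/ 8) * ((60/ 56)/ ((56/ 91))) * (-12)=4277.81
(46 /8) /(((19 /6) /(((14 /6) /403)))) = 0.01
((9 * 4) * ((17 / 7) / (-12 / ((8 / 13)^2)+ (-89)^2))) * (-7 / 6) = -1632 / 126229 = -0.01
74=74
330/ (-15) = -22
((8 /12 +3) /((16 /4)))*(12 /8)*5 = 55 /8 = 6.88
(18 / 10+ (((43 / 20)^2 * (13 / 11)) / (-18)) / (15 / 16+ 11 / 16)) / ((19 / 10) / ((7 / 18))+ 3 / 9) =111797 / 361680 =0.31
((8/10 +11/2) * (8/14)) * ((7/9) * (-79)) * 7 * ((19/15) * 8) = -1176784/75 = -15690.45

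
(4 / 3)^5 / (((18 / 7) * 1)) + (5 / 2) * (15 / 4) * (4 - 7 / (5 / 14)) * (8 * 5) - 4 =-12799114 / 2187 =-5852.36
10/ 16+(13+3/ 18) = 13.79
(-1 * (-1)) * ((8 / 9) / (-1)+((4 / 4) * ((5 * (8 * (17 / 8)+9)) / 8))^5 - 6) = 10442552137 / 9216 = 1133089.42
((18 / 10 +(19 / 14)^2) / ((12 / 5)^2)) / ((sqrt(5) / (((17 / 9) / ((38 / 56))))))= 60673 *sqrt(5) / 172368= 0.79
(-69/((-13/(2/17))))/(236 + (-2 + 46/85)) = 345/129584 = 0.00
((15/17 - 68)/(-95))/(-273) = -163/62985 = -0.00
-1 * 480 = -480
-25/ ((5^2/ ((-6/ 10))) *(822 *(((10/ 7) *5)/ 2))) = 7/ 34250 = 0.00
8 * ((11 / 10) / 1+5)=244 / 5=48.80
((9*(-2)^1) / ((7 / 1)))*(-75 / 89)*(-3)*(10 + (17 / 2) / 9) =-44325 / 623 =-71.15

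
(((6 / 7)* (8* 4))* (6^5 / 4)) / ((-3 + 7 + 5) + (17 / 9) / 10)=33592320 / 5789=5802.78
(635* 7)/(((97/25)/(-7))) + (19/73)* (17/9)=-511032544/63729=-8018.84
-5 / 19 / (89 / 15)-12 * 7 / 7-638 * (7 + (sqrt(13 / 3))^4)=-250478359 / 15219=-16458.27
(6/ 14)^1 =3/ 7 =0.43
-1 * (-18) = 18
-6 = -6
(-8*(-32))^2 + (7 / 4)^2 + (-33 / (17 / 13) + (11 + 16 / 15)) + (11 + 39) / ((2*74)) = 9891839939 / 150960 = 65526.23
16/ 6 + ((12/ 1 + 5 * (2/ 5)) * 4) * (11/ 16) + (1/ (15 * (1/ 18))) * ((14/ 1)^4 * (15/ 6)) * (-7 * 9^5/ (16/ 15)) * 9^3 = -32556880793073.83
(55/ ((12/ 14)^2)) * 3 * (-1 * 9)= -8085/ 4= -2021.25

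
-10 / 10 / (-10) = 1 / 10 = 0.10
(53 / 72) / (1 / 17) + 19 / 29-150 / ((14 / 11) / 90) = -154841521 / 14616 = -10593.97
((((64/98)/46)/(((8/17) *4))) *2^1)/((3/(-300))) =-1700/1127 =-1.51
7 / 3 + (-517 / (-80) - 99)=-21649 / 240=-90.20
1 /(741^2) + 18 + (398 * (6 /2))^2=782799523975 /549081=1425654.00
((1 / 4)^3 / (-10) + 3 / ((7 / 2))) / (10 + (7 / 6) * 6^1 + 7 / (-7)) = 3833 / 71680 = 0.05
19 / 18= 1.06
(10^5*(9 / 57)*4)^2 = 3988919667.59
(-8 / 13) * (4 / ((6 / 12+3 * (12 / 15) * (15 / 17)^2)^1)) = -18496 / 17797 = -1.04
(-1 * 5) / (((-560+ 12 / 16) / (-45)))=-900 / 2237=-0.40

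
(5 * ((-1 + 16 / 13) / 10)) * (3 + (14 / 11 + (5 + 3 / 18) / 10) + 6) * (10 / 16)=0.78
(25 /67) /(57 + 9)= 25 /4422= 0.01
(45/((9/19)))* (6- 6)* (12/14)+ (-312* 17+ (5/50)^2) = -530399/100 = -5303.99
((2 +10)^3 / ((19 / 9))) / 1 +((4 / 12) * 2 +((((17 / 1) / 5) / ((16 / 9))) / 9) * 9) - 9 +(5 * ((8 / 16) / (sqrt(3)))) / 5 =812.39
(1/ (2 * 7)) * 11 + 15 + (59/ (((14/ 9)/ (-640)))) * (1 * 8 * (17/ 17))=-388357/ 2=-194178.50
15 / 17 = 0.88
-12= -12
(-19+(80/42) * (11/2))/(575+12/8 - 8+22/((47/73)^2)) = -790822/57668289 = -0.01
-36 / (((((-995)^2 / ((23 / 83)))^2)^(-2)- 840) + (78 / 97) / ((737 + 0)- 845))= 2865785992648010779477649102803125000 / 66868932535878562965400796893578975739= 0.04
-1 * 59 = -59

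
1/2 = 0.50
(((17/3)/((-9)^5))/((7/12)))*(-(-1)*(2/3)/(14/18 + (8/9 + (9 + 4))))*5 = -170/4546773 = -0.00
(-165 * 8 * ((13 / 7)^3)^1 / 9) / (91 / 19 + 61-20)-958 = -978.52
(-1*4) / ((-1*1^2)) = 4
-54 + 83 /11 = -511 /11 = -46.45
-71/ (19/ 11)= -781/ 19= -41.11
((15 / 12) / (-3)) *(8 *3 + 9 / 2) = -11.88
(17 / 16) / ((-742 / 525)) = -1275 / 1696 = -0.75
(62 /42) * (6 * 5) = 44.29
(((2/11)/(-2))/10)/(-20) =1/2200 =0.00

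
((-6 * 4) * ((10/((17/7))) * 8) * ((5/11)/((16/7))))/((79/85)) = -147000/869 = -169.16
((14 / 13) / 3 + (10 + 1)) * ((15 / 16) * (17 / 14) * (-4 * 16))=-75310 / 91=-827.58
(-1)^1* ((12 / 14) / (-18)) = 1 / 21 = 0.05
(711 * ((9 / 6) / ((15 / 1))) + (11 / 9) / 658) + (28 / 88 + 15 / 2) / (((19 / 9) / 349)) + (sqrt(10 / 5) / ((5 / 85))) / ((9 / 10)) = 170 * sqrt(2) / 9 + 4219221997 / 3094245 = 1390.28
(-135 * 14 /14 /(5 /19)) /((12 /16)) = -684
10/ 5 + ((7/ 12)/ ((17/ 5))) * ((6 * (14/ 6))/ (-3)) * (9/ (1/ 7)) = -1647/ 34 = -48.44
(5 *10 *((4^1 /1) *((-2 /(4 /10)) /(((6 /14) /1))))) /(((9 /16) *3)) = -112000 /81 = -1382.72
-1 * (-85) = 85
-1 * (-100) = 100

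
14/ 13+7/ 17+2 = 771/ 221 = 3.49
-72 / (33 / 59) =-1416 / 11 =-128.73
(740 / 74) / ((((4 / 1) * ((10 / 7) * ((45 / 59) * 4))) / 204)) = 7021 / 60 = 117.02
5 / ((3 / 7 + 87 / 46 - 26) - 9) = -1610 / 10523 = -0.15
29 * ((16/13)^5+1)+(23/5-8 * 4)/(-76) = 15697823521/141091340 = 111.26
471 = 471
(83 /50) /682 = 83 /34100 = 0.00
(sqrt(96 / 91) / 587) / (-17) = -0.00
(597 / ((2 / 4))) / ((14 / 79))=47163 / 7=6737.57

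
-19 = -19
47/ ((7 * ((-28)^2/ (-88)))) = -517/ 686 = -0.75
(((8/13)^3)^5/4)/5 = 8796093022208/255929465070453785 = 0.00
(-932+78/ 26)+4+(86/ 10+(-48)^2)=6938/ 5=1387.60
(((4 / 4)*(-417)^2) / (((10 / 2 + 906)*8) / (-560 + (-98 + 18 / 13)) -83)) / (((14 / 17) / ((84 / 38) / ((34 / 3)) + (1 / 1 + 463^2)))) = -1427450132872511 / 2967496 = -481028494.35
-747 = -747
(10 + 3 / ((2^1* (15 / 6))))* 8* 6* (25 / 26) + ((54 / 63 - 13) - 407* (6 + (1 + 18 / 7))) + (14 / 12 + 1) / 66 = -123187289 / 36036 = -3418.45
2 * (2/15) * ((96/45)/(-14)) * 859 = -54976/1575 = -34.91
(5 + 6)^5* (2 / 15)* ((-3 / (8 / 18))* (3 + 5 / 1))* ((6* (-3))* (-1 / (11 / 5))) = -9487368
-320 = -320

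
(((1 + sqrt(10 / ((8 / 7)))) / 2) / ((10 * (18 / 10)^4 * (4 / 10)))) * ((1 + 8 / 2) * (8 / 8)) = 3125 / 52488 + 3125 * sqrt(35) / 104976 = 0.24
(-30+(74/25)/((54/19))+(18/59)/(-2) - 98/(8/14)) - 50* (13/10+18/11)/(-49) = -8483868919/42931350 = -197.61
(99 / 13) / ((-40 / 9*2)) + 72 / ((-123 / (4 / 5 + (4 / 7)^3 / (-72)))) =-58070911 / 43876560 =-1.32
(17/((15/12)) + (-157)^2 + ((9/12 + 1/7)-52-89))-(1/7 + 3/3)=490427/20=24521.35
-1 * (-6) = 6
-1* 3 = -3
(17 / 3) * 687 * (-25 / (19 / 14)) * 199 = -271147450 / 19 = -14270918.42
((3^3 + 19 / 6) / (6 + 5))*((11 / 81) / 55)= 181 / 26730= 0.01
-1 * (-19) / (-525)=-19 / 525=-0.04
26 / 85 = 0.31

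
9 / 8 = 1.12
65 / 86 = 0.76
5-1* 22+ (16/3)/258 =-6571/387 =-16.98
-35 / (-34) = 1.03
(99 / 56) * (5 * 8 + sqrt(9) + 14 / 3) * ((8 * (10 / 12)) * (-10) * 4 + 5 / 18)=-1077505 / 48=-22448.02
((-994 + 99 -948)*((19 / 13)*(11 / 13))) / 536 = -385187 / 90584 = -4.25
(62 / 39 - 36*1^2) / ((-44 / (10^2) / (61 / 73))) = 186050 / 2847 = 65.35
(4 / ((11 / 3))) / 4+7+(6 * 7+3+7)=652 / 11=59.27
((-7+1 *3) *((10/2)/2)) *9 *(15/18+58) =-5295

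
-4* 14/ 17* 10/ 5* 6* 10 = -395.29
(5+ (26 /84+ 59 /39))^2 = 13875625 /298116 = 46.54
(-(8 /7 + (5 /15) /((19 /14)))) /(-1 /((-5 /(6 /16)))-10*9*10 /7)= 22160 /2050803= 0.01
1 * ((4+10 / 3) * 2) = 44 / 3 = 14.67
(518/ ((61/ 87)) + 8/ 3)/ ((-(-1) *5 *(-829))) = -135686/ 758535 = -0.18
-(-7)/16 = 7/16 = 0.44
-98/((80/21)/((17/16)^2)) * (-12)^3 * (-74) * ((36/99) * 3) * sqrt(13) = -891250857 * sqrt(13)/220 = -14606593.93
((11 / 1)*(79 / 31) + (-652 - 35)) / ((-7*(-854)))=-10214 / 92659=-0.11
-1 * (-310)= 310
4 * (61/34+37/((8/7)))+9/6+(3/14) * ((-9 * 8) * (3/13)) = 208251/1547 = 134.62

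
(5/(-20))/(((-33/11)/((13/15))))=13/180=0.07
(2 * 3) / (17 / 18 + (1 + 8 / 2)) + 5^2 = 2783 / 107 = 26.01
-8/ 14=-4/ 7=-0.57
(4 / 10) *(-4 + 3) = -2 / 5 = -0.40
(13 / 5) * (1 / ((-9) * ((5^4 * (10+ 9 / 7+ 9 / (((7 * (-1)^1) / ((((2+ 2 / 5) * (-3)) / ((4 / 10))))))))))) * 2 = -182 / 6778125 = -0.00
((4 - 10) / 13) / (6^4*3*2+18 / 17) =-17 / 286455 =-0.00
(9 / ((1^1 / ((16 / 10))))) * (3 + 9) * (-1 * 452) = -390528 / 5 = -78105.60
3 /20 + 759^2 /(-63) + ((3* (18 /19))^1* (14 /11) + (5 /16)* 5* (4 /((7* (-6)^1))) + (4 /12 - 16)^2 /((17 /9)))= -3841752281 /426360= -9010.58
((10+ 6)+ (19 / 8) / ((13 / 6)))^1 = 889 / 52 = 17.10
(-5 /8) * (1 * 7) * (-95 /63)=475 /72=6.60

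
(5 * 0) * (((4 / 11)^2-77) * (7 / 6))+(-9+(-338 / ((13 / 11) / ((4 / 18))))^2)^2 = 106572867025 / 6561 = 16243387.75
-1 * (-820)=820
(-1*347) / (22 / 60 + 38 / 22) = -165.72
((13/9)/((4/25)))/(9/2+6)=325/378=0.86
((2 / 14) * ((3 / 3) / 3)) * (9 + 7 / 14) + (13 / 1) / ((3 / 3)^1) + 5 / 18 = 865 / 63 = 13.73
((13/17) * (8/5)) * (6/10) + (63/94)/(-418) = 12232329/16699100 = 0.73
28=28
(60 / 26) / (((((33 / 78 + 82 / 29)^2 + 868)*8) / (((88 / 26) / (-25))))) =-111012 / 2497396445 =-0.00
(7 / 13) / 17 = 7 / 221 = 0.03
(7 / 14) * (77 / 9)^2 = 5929 / 162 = 36.60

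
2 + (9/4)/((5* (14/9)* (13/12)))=2063/910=2.27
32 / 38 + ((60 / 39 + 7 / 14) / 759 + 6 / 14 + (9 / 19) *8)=13288031 / 2624622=5.06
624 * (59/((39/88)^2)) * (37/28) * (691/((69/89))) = 220767626.02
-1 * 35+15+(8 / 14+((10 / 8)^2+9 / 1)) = -993 / 112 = -8.87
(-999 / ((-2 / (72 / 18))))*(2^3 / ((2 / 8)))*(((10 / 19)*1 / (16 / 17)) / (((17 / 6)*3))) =79920 / 19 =4206.32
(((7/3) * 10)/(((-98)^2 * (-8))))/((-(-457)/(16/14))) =-5/6583542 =-0.00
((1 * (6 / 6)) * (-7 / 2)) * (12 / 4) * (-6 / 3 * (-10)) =-210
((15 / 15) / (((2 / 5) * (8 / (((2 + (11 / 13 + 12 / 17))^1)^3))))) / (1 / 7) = 16930781875 / 172701776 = 98.03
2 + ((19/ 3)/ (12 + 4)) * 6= 35/ 8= 4.38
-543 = -543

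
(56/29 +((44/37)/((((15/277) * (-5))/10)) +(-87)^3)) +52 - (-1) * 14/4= -21196776673/32190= -658489.49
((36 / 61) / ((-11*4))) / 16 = -9 / 10736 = -0.00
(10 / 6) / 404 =5 / 1212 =0.00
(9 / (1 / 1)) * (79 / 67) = 711 / 67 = 10.61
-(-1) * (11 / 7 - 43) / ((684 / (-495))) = 7975 / 266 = 29.98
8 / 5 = 1.60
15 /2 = 7.50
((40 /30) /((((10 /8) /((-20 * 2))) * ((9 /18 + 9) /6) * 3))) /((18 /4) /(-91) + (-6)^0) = -9.45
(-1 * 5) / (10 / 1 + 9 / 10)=-50 / 109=-0.46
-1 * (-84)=84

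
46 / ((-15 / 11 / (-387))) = 65274 / 5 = 13054.80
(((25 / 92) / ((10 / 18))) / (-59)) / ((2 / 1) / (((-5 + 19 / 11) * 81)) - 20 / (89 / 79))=2919645 / 6254735966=0.00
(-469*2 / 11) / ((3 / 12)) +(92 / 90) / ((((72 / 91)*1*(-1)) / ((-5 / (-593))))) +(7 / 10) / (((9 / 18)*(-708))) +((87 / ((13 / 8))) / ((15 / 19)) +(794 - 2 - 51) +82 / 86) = 468.67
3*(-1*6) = -18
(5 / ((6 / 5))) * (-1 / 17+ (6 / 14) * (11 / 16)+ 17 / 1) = 71.82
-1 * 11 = -11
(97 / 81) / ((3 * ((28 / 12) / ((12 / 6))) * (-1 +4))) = 194 / 1701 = 0.11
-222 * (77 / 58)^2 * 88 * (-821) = 23773890756 / 841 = 28268597.81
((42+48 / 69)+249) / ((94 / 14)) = 46963 / 1081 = 43.44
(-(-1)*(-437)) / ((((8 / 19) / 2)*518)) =-8303 / 2072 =-4.01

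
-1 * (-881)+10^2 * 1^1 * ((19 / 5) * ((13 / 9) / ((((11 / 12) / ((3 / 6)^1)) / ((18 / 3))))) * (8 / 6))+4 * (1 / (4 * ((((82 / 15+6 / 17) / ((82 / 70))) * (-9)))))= 1123070177 / 342804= 3276.13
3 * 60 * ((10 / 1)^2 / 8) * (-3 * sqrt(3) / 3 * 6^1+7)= 15750 - 13500 * sqrt(3)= -7632.69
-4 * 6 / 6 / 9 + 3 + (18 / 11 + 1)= 514 / 99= 5.19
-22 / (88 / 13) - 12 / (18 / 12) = -45 / 4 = -11.25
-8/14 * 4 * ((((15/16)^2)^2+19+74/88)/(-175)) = 14860107/55193600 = 0.27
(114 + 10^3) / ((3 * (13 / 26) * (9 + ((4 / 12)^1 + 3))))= 2228 / 37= 60.22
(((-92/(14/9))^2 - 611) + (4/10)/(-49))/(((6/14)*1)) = 235761/35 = 6736.03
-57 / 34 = -1.68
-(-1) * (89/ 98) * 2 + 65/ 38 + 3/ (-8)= 23475/ 7448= 3.15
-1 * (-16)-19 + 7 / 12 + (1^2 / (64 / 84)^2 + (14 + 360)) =286699 / 768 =373.31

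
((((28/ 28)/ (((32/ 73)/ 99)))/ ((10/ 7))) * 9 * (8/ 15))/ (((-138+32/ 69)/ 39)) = -430353/ 2000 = -215.18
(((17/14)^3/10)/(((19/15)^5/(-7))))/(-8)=746161875/15530092928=0.05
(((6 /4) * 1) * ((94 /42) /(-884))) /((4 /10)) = -235 /24752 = -0.01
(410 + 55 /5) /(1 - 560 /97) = -40837 /463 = -88.20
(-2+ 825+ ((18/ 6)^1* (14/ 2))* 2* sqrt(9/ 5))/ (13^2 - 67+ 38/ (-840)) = 10584* sqrt(5)/ 42821+ 345660/ 42821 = 8.62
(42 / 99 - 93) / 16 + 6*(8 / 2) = 9617 / 528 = 18.21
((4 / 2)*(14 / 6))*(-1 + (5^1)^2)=112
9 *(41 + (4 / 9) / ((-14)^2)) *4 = 72328 / 49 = 1476.08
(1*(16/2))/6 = 4/3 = 1.33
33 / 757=0.04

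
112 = 112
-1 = -1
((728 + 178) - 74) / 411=832 / 411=2.02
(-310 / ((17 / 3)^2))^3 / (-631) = 1.43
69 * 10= 690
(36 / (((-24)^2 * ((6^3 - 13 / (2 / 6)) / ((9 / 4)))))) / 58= 0.00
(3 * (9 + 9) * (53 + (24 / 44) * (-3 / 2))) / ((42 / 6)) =4428 / 11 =402.55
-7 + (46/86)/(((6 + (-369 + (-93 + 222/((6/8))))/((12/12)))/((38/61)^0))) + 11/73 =-3441679/502240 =-6.85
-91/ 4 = -22.75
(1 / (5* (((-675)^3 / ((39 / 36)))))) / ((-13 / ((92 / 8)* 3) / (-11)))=-253 / 12301875000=-0.00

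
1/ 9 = 0.11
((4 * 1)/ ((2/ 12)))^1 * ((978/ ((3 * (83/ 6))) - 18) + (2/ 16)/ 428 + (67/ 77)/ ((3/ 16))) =670089125/ 2735348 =244.97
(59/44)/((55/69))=4071/2420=1.68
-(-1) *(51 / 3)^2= 289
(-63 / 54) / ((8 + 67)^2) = -7 / 33750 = -0.00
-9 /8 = -1.12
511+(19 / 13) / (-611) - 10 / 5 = 4042968 / 7943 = 509.00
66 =66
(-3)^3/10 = -27/10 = -2.70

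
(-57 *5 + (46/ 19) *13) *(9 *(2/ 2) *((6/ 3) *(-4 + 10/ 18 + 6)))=-221582/ 19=-11662.21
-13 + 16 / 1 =3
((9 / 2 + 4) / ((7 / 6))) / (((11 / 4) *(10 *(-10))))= -51 / 1925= -0.03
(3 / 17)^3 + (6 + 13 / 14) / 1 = 476939 / 68782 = 6.93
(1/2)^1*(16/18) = 4/9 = 0.44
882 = 882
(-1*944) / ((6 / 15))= -2360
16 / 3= 5.33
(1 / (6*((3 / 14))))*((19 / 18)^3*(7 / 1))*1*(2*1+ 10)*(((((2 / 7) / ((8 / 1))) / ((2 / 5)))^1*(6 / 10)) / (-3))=-48013 / 34992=-1.37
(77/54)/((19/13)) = 1001/1026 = 0.98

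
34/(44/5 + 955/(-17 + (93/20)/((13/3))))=-351985/529648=-0.66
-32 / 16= -2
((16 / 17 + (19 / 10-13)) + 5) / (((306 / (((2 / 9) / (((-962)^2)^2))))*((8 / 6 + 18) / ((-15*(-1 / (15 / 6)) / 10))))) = -877 / 6460091037537134400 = -0.00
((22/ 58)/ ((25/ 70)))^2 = 23716/ 21025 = 1.13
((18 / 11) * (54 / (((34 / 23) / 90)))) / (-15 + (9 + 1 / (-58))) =-58349160 / 65263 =-894.06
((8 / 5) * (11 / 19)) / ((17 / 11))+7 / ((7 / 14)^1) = 23578 / 1615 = 14.60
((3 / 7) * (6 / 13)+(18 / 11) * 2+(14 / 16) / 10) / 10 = 284927 / 800800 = 0.36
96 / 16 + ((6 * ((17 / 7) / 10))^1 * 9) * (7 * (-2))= -888 / 5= -177.60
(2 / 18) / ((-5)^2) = 1 / 225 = 0.00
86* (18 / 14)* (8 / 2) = 442.29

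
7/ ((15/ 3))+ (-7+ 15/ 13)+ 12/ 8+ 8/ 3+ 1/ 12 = -51/ 260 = -0.20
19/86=0.22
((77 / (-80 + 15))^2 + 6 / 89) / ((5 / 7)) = 2.06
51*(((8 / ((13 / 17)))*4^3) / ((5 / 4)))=1775616 / 65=27317.17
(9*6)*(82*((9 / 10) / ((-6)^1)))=-3321 / 5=-664.20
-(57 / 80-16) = 15.29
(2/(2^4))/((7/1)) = 1/56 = 0.02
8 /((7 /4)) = 32 /7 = 4.57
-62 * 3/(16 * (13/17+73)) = -0.16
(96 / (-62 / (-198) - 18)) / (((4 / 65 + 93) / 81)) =-50038560 / 10591799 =-4.72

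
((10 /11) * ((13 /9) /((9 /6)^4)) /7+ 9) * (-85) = -43118545 /56133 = -768.15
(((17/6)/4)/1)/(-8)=-17/192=-0.09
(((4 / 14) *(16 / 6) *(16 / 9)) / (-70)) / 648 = -16 / 535815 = -0.00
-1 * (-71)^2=-5041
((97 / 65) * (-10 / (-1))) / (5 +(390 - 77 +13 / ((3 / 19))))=582 / 15613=0.04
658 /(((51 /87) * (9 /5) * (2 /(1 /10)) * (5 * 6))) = 9541 /9180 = 1.04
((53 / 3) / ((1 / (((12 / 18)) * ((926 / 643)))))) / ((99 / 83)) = 8146948 / 572913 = 14.22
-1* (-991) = 991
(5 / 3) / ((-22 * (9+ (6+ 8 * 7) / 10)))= -0.00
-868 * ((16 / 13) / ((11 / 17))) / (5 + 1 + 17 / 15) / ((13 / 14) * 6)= -8263360 / 198913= -41.54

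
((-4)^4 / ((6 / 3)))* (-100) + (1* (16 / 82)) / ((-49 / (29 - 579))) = -25710800 / 2009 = -12797.81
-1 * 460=-460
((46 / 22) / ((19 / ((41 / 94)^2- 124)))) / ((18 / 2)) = -762473 / 503652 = -1.51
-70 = -70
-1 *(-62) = 62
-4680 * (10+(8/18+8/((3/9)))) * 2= -322400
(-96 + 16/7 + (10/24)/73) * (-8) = 749.67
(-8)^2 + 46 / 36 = 1175 / 18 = 65.28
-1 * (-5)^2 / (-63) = 25 / 63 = 0.40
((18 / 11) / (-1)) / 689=-18 / 7579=-0.00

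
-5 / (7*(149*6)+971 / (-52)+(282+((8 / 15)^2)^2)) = -13162500 / 17167606117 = -0.00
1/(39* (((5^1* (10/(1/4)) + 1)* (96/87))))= 29/250848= 0.00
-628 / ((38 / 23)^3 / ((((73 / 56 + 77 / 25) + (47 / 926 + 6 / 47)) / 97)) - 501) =1061950012375132 / 685037954820319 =1.55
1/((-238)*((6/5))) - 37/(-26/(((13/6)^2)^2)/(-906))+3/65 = -94944190141/3341520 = -28413.47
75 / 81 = 25 / 27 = 0.93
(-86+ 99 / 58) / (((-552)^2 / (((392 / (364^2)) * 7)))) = -34223 / 5973417216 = -0.00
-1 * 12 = -12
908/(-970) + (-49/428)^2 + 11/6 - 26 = -6687210553/266532720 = -25.09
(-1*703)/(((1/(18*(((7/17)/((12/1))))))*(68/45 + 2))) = -123.67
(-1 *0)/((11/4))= 0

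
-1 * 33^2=-1089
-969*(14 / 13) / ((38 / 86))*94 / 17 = -169764 / 13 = -13058.77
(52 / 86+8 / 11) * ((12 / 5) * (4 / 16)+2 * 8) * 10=104580 / 473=221.10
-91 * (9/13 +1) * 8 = -1232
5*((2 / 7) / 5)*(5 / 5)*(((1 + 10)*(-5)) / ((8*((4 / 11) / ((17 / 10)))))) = -2057 / 224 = -9.18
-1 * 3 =-3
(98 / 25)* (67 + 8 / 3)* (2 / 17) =40964 / 1275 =32.13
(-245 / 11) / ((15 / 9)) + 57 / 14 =-9.29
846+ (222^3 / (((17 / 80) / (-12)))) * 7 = -73523828178 / 17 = -4324931069.29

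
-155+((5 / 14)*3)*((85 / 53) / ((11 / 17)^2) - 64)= -19704215 / 89782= -219.47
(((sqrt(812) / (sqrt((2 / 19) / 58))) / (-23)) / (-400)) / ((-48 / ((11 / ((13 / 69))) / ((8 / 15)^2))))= -2871*sqrt(133) / 106496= -0.31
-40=-40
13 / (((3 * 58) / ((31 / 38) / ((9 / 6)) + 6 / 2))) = 0.26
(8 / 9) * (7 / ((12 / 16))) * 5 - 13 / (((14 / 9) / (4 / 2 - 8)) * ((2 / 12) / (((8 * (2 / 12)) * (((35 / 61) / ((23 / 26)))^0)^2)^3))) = 142624 / 189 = 754.62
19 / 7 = 2.71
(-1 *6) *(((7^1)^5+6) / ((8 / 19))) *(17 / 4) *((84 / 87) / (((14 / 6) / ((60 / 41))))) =-733130865 / 1189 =-616594.50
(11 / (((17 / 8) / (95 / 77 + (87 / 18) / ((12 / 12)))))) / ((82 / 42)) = 11212 / 697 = 16.09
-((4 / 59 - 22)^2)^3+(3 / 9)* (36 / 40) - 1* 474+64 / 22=-516416583536124990627 / 4639858700510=-111300066.85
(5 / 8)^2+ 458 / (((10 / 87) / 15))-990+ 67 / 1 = 3766169 / 64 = 58846.39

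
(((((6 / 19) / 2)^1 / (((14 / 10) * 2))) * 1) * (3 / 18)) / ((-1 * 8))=-5 / 4256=-0.00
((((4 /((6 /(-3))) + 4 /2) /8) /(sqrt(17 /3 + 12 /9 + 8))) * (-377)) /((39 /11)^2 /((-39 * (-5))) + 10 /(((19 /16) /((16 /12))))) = 0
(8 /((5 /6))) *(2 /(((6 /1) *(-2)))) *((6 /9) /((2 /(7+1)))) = -64 /15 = -4.27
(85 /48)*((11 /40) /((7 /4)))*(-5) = -935 /672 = -1.39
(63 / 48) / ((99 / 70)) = 245 / 264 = 0.93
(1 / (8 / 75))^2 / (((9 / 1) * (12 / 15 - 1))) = -3125 / 64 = -48.83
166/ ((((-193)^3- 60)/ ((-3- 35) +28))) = 1660/ 7189117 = 0.00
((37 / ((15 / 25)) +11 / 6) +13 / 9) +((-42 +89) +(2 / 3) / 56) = 28213 / 252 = 111.96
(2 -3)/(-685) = 1/685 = 0.00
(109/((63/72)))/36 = 3.46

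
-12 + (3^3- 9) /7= -66 /7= -9.43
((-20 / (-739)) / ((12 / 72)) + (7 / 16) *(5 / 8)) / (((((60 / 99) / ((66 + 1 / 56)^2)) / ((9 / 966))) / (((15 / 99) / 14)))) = 1690366278075 / 5349021712384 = 0.32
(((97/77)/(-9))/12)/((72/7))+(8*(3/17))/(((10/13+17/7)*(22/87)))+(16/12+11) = 1985693071/141048864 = 14.08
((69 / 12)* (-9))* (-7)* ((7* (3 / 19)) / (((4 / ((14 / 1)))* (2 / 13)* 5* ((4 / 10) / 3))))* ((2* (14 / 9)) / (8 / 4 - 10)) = -6461091 / 1216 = -5313.40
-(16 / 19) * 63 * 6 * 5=-30240 / 19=-1591.58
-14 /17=-0.82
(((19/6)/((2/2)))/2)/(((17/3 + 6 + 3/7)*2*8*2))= 0.00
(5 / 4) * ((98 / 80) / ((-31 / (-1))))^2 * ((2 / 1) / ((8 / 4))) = 2401 / 1230080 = 0.00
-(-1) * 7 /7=1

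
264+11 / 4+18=1139 / 4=284.75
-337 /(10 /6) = -1011 /5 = -202.20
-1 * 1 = -1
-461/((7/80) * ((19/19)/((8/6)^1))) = -147520/21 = -7024.76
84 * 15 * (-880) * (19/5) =-4213440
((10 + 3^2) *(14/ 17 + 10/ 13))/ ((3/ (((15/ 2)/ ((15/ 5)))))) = 16720/ 663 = 25.22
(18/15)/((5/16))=96/25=3.84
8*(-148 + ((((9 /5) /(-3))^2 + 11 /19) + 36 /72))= -556932 /475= -1172.49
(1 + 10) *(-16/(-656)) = 11/41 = 0.27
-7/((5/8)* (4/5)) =-14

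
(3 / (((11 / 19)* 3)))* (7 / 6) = 133 / 66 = 2.02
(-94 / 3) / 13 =-94 / 39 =-2.41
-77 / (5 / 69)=-5313 / 5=-1062.60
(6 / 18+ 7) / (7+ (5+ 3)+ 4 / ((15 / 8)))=110 / 257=0.43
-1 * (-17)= 17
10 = 10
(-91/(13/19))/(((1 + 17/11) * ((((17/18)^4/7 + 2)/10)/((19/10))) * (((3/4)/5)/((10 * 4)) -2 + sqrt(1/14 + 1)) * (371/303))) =2020935806208000 * sqrt(210)/214899216797743 + 56480103443998080/214899216797743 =399.10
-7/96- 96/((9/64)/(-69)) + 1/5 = 22609981/480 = 47104.13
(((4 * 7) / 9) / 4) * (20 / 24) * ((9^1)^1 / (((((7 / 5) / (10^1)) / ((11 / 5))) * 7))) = 275 / 21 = 13.10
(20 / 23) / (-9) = -20 / 207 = -0.10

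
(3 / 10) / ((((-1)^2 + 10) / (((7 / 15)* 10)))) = 7 / 55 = 0.13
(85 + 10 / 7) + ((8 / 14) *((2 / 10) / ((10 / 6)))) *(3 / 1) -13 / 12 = 179657 / 2100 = 85.55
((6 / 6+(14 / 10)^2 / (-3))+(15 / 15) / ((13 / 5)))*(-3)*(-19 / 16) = 13547 / 5200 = 2.61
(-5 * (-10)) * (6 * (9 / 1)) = 2700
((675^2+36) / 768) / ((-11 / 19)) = -2885853 / 2816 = -1024.81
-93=-93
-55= -55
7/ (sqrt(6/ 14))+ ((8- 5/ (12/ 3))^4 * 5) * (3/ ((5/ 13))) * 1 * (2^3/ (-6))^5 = -341172+ 7 * sqrt(21)/ 3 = -341161.31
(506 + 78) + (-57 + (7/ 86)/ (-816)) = 36982745/ 70176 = 527.00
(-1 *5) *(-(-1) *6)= -30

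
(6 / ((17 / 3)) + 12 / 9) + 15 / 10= 397 / 102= 3.89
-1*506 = -506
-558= -558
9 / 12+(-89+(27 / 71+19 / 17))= -86.75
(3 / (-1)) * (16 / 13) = -48 / 13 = -3.69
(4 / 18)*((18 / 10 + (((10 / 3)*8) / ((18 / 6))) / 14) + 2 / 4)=1849 / 2835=0.65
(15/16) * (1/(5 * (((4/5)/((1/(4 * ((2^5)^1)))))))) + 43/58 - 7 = -1486413/237568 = -6.26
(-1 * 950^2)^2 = 814506250000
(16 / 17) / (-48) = -1 / 51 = -0.02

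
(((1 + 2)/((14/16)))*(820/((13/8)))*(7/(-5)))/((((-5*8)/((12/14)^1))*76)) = 5904/8645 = 0.68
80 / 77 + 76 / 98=978 / 539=1.81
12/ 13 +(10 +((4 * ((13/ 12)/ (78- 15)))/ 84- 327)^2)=350399296306765/ 3276615888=106939.39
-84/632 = -21/158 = -0.13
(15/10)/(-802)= -3/1604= -0.00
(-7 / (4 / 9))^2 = 3969 / 16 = 248.06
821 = 821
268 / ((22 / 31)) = 4154 / 11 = 377.64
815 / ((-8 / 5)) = -4075 / 8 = -509.38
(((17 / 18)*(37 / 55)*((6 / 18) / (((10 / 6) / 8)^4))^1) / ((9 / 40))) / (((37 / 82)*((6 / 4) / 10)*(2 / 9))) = 45678592 / 1375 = 33220.79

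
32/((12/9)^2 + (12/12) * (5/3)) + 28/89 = 26500/2759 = 9.60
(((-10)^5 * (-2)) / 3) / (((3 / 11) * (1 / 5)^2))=55000000 / 9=6111111.11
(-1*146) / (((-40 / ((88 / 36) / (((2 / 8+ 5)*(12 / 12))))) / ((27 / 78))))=803 / 1365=0.59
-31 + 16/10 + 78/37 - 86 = -20959/185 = -113.29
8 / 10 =4 / 5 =0.80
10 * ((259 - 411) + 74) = -780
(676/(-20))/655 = -169/3275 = -0.05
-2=-2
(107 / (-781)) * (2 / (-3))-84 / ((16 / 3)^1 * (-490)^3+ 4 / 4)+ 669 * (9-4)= 3345.09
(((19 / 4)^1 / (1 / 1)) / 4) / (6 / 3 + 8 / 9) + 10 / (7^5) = 2878157 / 6991712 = 0.41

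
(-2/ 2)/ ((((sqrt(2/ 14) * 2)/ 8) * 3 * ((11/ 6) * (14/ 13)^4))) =-28561 * sqrt(7)/ 52822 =-1.43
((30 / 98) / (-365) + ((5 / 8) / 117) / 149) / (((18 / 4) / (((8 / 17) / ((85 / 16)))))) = -12816224 / 810963722205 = -0.00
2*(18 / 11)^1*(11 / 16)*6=27 / 2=13.50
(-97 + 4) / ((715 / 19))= -2.47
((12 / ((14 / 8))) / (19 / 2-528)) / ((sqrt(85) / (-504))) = 6912*sqrt(85) / 88145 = 0.72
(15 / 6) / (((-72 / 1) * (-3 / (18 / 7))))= 5 / 168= 0.03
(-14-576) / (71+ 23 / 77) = -4543 / 549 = -8.28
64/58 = 32/29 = 1.10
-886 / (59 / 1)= -886 / 59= -15.02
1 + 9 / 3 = 4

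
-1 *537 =-537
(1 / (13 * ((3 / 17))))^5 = 1419857 / 90224199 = 0.02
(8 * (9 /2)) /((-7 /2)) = -72 /7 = -10.29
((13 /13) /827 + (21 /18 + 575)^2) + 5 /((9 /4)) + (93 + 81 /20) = 2746196581 /8270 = 332067.30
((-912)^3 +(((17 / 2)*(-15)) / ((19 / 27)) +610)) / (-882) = 28824903769 / 33516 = 860034.13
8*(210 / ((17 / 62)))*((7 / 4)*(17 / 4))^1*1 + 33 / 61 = 2779803 / 61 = 45570.54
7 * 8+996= 1052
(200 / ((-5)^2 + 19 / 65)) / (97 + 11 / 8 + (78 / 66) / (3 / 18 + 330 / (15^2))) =14014000 / 175625643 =0.08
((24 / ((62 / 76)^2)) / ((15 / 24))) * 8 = 2217984 / 4805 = 461.60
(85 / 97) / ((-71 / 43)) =-3655 / 6887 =-0.53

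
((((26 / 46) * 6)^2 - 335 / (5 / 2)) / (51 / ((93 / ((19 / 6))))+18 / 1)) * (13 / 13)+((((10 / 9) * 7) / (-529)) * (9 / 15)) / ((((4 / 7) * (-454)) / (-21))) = -10945539329 / 1763298772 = -6.21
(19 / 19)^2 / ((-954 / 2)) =-1 / 477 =-0.00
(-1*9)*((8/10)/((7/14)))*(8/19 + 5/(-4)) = 1134/95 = 11.94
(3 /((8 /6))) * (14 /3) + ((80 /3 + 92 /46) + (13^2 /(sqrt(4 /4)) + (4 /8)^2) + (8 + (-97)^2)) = 115505 /12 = 9625.42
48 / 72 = 2 / 3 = 0.67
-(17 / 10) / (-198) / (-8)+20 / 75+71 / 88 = 16987 / 15840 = 1.07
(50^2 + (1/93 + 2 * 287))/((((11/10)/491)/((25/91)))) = 2699395250/7161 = 376957.86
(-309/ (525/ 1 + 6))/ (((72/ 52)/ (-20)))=13390/ 1593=8.41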